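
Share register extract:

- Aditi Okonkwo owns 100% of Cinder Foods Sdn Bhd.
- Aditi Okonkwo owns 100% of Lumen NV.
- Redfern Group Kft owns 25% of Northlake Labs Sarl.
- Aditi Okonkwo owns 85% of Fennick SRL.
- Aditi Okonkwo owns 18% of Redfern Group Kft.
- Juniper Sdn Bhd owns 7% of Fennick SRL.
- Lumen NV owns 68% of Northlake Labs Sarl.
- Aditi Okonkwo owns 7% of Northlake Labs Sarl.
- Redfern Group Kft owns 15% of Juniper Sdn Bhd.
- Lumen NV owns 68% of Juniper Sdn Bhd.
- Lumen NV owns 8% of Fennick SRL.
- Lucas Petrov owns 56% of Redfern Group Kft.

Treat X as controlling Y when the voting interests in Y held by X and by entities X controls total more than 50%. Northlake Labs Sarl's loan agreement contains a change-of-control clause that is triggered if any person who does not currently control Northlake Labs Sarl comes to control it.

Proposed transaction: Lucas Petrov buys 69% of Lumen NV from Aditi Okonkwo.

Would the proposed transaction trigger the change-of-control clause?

The purchase adds only to Lucas's holdings (Aditi's stake shrinks), so Lucas is the only person who could newly come to control Northlake.
Lucas holds 56% of Redfern, so Lucas controls Redfern.
In Northlake, Lucas's side holds only 25%, not > 50%.
So before the transaction, Lucas does not control Northlake.
After the purchase, Lucas holds 69% of Lumen directly, and Aditi's stake falls to 31%.
Lucas holds 69% of Lumen, so Lucas controls Lumen.
Redfern and Lumen together hold 25% + 68% = 93% of Northlake, so Lucas controls Northlake.
Lucas did not control Northlake before and does after, so the clause is triggered.

Yes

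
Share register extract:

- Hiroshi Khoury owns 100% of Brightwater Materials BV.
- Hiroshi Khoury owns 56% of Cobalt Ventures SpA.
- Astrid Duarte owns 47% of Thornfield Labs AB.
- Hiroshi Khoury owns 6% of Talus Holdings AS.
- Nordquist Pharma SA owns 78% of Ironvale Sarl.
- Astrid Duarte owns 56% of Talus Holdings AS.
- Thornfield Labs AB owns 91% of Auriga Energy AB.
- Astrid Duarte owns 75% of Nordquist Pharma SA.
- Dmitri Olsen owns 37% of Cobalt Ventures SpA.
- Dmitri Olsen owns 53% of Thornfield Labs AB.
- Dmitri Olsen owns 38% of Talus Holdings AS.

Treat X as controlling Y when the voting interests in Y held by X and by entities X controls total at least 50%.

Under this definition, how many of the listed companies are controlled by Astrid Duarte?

3

Astrid holds 56% of Talus, so Astrid controls Talus.
Astrid holds 75% of Nordquist, so Astrid controls Nordquist.
Nordquist holds 78% of Ironvale, so Astrid controls Ironvale.
No other company's threshold is met.
Astrid controls 3 companies.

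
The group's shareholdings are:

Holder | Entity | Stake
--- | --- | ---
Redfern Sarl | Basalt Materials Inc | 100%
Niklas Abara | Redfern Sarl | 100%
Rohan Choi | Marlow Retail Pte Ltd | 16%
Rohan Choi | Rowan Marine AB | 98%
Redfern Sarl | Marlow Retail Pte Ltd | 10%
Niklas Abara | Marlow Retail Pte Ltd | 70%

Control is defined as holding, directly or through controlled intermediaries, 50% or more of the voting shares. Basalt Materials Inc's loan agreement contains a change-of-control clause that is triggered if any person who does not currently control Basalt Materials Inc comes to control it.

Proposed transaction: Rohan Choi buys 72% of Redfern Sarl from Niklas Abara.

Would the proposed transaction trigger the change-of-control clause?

The purchase adds only to Rohan's holdings (Niklas's stake shrinks), so Rohan is the only person who could newly come to control Basalt.
Rohan holds 98% of Rowan, so Rohan controls Rowan.
Neither Rohan nor any entity Rohan controls holds any voting interest in Basalt.
So before the transaction, Rohan does not control Basalt.
After the purchase, Rohan holds 72% of Redfern directly, and Niklas's stake falls to 28%.
Rohan holds 72% of Redfern, so Rohan controls Redfern.
Redfern holds 100% of Basalt, so Rohan controls Basalt.
Rohan did not control Basalt before and does after, so the clause is triggered.

Yes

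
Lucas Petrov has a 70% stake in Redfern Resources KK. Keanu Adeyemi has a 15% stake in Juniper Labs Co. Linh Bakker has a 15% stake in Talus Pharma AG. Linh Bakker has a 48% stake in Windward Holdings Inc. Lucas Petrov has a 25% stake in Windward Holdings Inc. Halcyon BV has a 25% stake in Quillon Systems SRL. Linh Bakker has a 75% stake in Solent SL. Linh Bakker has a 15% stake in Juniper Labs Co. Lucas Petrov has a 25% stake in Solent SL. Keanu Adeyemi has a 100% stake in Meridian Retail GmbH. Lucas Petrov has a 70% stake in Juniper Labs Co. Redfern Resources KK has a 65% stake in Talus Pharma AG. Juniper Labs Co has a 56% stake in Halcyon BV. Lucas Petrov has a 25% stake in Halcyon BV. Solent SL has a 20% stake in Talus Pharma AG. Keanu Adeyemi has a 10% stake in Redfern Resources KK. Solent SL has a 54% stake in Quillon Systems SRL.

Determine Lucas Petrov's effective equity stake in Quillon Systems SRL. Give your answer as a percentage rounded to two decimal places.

Lucas reaches Quillon along 3 paths.
Via Halcyon: 25% × 25% = 6.25%.
Via Juniper → Halcyon: 70% × 56% × 25% = 9.8%.
Via Solent: 25% × 54% = 13.5%.
Total: 6.25% + 9.8% + 13.5% = 29.55%.

29.55%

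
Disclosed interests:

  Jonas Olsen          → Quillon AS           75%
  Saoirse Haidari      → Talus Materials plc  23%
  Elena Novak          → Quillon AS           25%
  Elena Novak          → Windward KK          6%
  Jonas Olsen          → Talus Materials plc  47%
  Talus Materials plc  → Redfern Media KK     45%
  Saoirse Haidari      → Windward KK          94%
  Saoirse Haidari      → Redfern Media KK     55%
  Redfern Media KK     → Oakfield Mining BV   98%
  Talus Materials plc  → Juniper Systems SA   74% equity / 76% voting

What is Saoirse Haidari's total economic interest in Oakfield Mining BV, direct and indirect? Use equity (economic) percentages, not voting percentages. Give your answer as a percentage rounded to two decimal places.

64.04%

Saoirse reaches Oakfield along 2 paths.
Via Talus → Redfern: 23% × 45% × 98% = 10.143%.
Via Redfern: 55% × 98% = 53.9%.
Total: 10.143% + 53.9% = 64.043%.
Rounded: 64.04%.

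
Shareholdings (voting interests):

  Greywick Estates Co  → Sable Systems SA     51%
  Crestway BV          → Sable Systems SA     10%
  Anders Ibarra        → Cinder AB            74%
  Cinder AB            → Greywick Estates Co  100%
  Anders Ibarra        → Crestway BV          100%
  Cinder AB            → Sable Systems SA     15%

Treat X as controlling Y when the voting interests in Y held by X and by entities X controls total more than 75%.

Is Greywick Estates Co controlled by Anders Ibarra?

Anders holds 100% of Crestway, so Anders controls Crestway.
Neither Anders nor any entity Anders controls holds any voting interest in Greywick.
So Anders does not control Greywick.

No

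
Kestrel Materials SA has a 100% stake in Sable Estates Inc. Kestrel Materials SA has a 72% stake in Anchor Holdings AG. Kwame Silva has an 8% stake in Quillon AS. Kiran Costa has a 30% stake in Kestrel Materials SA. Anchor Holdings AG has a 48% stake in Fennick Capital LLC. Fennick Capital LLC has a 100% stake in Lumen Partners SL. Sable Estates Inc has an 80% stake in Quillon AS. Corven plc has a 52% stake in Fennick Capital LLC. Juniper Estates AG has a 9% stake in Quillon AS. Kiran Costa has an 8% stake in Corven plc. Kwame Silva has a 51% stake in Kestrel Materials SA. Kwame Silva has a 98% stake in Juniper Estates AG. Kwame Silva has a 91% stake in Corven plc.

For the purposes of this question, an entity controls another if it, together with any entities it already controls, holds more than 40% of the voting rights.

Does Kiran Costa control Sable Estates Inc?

Kiran's largest direct stake is 30% in Kestrel, which does not meet the threshold, so Kiran controls no company.
Neither Kiran nor any entity Kiran controls holds any voting interest in Sable.
So Kiran does not control Sable.

No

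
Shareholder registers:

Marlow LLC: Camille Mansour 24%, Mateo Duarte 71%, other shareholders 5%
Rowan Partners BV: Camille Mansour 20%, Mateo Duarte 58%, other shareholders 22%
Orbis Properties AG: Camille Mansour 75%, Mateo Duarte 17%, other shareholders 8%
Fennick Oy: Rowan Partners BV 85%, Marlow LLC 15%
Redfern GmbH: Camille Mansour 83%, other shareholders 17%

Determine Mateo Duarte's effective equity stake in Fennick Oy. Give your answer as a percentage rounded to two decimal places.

59.95%

Mateo reaches Fennick along 2 paths.
Via Rowan: 58% × 85% = 49.3%.
Via Marlow: 71% × 15% = 10.65%.
Total: 49.3% + 10.65% = 59.95%.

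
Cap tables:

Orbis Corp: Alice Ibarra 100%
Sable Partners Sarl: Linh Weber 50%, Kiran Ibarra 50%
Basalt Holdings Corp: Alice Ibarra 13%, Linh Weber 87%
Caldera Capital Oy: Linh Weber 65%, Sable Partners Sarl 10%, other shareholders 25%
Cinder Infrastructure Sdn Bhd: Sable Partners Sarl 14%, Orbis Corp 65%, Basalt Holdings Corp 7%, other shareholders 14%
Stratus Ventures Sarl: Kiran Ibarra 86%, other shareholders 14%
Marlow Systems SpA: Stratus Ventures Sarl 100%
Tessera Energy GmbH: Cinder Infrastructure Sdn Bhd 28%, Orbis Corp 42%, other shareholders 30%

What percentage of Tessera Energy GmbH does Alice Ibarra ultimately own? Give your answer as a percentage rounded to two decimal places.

Alice reaches Tessera along 3 paths.
Via Orbis → Cinder: 100% × 65% × 28% = 18.2%.
Via Basalt → Cinder: 13% × 7% × 28% = 0.2548%.
Via Orbis: 100% × 42% = 42%.
Total: 18.2% + 0.2548% + 42% = 60.4548%.
Rounded: 60.45%.

60.45%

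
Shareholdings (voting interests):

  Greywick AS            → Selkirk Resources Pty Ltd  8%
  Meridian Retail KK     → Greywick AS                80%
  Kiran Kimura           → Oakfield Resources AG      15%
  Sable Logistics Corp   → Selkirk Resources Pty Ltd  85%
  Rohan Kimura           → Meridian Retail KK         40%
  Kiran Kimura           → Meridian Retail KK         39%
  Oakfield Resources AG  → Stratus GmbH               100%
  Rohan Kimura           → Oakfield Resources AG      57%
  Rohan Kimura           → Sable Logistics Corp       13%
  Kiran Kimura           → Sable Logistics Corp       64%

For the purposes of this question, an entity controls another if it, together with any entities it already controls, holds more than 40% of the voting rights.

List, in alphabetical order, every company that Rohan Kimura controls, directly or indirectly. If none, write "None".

Rohan holds 57% of Oakfield, so Rohan controls Oakfield.
Oakfield holds 100% of Stratus, so Rohan controls Stratus.
No other company's threshold is met.

Oakfield Resources AG, Stratus GmbH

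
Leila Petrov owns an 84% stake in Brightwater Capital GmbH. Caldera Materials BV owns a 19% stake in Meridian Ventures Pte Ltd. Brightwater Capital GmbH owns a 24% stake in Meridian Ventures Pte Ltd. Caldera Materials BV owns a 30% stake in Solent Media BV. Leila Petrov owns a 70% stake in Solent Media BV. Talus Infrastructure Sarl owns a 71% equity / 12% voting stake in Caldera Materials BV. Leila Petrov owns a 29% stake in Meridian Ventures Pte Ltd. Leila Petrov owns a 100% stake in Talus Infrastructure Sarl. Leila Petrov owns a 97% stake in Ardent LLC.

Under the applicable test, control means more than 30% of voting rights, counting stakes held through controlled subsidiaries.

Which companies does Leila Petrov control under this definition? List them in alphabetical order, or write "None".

Ardent LLC, Brightwater Capital GmbH, Meridian Ventures Pte Ltd, Solent Media BV, Talus Infrastructure Sarl

Leila holds 84% of Brightwater, so Leila controls Brightwater.
Leila holds 97% of Ardent, so Leila controls Ardent.
Leila holds 100% of Talus, so Leila controls Talus.
Leila holds 70% of Solent, so Leila controls Solent.
Leila and Brightwater together hold 29% + 24% = 53% of Meridian, so Leila controls Meridian.
No other company's threshold is met.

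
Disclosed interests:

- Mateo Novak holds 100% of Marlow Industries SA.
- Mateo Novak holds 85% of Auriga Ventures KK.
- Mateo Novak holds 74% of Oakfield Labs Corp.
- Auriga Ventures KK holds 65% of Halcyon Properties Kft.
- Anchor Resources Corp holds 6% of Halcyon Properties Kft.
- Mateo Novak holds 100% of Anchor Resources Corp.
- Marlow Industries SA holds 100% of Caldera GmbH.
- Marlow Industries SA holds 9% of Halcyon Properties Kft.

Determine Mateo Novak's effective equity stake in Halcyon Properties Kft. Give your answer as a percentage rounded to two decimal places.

Mateo reaches Halcyon along 3 paths.
Via Anchor: 100% × 6% = 6%.
Via Marlow: 100% × 9% = 9%.
Via Auriga: 85% × 65% = 55.25%.
Total: 6% + 9% + 55.25% = 70.25%.

70.25%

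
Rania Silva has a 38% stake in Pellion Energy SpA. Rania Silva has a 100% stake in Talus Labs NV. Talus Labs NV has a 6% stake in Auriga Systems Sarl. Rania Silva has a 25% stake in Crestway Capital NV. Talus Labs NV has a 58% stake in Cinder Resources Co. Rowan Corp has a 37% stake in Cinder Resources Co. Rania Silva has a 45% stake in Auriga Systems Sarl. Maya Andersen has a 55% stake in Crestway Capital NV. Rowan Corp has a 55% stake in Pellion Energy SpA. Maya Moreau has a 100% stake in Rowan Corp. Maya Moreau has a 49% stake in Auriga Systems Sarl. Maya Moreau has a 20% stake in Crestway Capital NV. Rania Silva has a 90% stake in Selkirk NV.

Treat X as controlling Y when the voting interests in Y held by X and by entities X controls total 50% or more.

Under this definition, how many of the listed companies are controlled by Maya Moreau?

2

Maya Moreau holds 100% of Rowan, so Maya Moreau controls Rowan.
Rowan holds 55% of Pellion, so Maya Moreau controls Pellion.
No other company's threshold is met.
Maya Moreau controls 2 companies.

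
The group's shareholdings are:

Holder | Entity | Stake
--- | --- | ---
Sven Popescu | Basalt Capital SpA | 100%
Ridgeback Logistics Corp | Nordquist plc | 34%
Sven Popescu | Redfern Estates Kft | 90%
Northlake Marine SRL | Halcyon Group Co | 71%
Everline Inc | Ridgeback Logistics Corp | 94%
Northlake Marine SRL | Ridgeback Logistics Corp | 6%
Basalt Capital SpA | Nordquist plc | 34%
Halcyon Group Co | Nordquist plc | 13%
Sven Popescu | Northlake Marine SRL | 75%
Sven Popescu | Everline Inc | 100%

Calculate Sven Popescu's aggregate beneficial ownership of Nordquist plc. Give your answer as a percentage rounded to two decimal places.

74.41%

Sven reaches Nordquist along 4 paths.
Via Basalt: 100% × 34% = 34%.
Via Northlake → Ridgeback: 75% × 6% × 34% = 1.53%.
Via Everline → Ridgeback: 100% × 94% × 34% = 31.96%.
Via Northlake → Halcyon: 75% × 71% × 13% = 6.9225%.
Total: 34% + 1.53% + 31.96% + 6.9225% = 74.4125%.
Rounded: 74.41%.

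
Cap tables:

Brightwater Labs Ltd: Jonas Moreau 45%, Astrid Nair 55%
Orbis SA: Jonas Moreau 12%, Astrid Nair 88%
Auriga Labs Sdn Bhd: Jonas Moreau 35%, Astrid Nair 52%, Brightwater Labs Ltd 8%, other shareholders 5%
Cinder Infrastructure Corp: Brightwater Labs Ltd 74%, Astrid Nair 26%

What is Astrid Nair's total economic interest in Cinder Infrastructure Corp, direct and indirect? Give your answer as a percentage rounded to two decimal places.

Astrid reaches Cinder along 2 paths.
Via Brightwater: 55% × 74% = 40.7%.
Direct stake: 26% = 26%.
Total: 40.7% + 26% = 66.7%.
Rounded: 66.70%.

66.70%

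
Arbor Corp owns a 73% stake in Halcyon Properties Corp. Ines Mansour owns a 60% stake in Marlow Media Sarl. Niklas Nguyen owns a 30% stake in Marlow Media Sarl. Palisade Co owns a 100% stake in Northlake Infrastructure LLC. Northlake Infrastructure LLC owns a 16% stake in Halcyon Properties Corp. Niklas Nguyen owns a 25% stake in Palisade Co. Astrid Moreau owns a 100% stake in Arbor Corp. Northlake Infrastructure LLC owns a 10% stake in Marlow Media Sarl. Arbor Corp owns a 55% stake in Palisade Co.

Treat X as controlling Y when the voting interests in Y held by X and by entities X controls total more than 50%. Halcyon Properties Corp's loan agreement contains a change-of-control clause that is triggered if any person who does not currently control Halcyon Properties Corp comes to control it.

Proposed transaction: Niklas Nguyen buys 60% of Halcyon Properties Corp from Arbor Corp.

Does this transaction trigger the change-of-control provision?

Yes

The purchase adds only to Niklas's holdings (Arbor's stake shrinks), so Niklas is the only person who could newly come to control Halcyon.
Niklas's largest direct stake is 30% in Marlow, which does not meet the threshold, so Niklas controls no company.
Neither Niklas nor any entity Niklas controls holds any voting interest in Halcyon.
So before the transaction, Niklas does not control Halcyon.
After the purchase, Niklas holds 60% of Halcyon directly, and Arbor's stake falls to 13%.
Niklas holds 60% of Halcyon, so Niklas controls Halcyon.
Niklas did not control Halcyon before and does after, so the clause is triggered.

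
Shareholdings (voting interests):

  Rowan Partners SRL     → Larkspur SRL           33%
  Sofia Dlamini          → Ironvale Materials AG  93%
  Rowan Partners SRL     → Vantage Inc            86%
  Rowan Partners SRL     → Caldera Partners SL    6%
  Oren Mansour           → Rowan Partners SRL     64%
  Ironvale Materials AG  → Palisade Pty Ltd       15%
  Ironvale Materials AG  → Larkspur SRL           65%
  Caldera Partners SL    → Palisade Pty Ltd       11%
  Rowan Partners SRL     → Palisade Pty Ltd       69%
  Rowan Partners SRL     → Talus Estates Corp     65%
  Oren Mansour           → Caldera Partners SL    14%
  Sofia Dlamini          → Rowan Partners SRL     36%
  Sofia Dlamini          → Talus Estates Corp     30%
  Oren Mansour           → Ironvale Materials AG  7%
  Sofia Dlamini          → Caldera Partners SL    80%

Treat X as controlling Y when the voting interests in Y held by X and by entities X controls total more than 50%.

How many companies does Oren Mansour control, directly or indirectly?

4

Oren holds 64% of Rowan, so Oren controls Rowan.
Rowan holds 86% of Vantage, so Oren controls Vantage.
Rowan holds 65% of Talus, so Oren controls Talus.
Rowan holds 69% of Palisade, so Oren controls Palisade.
No other company's threshold is met.
Oren controls 4 companies.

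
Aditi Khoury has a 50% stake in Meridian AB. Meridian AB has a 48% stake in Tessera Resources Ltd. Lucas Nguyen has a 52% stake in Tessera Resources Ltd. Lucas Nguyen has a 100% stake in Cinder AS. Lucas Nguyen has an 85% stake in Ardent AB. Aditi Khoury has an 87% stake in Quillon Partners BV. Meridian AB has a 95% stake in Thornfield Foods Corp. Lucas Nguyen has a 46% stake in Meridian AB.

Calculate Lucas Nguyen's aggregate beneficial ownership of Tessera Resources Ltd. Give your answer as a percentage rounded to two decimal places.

74.08%

Lucas reaches Tessera along 2 paths.
Via Meridian: 46% × 48% = 22.08%.
Direct stake: 52% = 52%.
Total: 22.08% + 52% = 74.08%.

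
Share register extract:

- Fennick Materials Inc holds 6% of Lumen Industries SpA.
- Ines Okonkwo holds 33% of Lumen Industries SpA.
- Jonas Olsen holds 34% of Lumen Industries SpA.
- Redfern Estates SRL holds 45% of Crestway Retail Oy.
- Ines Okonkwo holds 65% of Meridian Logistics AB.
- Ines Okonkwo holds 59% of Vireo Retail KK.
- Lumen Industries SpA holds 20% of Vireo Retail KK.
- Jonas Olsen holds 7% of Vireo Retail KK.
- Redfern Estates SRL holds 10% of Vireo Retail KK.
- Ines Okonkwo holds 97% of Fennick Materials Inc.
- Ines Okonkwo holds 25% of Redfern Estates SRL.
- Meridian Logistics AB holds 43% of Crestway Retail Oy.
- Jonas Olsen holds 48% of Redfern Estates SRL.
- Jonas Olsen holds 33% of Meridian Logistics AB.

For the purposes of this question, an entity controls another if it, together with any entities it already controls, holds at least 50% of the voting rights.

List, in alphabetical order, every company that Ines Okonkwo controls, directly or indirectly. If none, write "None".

Fennick Materials Inc, Meridian Logistics AB, Vireo Retail KK

Ines holds 97% of Fennick, so Ines controls Fennick.
Ines holds 65% of Meridian, so Ines controls Meridian.
Ines holds 59% of Vireo, so Ines controls Vireo.
No other company's threshold is met.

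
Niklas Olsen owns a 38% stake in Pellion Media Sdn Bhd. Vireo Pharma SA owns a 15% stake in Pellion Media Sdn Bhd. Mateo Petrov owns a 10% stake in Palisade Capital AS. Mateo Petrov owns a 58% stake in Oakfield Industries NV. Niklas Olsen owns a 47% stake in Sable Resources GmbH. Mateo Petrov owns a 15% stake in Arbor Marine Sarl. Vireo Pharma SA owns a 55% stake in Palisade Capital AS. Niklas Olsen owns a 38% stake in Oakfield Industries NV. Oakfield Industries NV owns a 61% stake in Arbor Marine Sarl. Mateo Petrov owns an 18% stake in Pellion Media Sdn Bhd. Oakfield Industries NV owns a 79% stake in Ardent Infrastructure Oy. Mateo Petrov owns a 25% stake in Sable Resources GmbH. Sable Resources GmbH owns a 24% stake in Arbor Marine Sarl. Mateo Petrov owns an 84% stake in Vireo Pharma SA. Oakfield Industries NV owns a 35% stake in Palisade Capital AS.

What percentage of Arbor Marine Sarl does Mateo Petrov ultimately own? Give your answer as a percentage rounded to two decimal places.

56.38%

Mateo reaches Arbor along 3 paths.
Via Sable: 25% × 24% = 6%.
Via Oakfield: 58% × 61% = 35.38%.
Direct stake: 15% = 15%.
Total: 6% + 35.38% + 15% = 56.38%.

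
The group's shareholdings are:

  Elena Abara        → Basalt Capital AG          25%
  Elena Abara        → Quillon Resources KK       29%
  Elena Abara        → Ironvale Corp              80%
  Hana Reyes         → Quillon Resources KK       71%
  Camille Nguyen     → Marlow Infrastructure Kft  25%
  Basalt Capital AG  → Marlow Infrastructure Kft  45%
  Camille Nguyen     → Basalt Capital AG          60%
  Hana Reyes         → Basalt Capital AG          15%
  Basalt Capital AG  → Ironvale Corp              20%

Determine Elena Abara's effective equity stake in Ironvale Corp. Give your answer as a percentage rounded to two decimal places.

Elena reaches Ironvale along 2 paths.
Direct stake: 80% = 80%.
Via Basalt: 25% × 20% = 5%.
Total: 80% + 5% = 85%.
Rounded: 85.00%.

85.00%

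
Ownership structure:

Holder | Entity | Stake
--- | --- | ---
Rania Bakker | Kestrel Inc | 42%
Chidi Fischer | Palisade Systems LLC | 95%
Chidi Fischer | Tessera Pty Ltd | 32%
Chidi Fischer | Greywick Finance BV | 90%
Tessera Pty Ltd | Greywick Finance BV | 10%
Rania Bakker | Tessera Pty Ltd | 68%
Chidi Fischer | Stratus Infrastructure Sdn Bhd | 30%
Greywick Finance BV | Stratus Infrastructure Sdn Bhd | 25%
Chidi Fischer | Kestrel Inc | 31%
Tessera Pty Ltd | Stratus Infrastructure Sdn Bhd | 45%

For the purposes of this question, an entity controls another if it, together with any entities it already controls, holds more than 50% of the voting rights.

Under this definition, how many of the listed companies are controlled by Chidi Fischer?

Chidi holds 90% of Greywick, so Chidi controls Greywick.
Chidi holds 95% of Palisade, so Chidi controls Palisade.
Greywick and Chidi together hold 25% + 30% = 55% of Stratus, so Chidi controls Stratus.
No other company's threshold is met.
Chidi controls 3 companies.

3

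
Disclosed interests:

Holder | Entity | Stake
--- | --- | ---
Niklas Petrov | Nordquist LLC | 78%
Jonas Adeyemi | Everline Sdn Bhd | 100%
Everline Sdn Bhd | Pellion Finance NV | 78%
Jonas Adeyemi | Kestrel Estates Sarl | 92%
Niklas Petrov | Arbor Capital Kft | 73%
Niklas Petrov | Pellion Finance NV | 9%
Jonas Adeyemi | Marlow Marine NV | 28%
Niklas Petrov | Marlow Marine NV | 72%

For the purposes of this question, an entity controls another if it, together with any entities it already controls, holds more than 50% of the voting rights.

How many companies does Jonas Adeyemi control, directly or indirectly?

3

Jonas holds 100% of Everline, so Jonas controls Everline.
Jonas holds 92% of Kestrel, so Jonas controls Kestrel.
Everline holds 78% of Pellion, so Jonas controls Pellion.
No other company's threshold is met.
Jonas controls 3 companies.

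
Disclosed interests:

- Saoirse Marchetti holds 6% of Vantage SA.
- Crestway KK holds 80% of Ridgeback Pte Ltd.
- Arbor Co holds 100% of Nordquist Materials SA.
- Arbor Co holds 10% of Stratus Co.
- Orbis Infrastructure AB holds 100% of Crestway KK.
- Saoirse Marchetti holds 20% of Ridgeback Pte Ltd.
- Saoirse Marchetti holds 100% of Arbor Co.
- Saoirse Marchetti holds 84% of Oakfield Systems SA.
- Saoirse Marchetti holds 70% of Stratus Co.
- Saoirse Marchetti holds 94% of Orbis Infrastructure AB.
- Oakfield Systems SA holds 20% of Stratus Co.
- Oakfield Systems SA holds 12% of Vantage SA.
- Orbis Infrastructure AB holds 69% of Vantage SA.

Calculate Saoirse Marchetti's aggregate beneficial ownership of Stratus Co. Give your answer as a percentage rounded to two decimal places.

Saoirse reaches Stratus along 3 paths.
Via Arbor: 100% × 10% = 10%.
Direct stake: 70% = 70%.
Via Oakfield: 84% × 20% = 16.8%.
Total: 10% + 70% + 16.8% = 96.8%.
Rounded: 96.80%.

96.80%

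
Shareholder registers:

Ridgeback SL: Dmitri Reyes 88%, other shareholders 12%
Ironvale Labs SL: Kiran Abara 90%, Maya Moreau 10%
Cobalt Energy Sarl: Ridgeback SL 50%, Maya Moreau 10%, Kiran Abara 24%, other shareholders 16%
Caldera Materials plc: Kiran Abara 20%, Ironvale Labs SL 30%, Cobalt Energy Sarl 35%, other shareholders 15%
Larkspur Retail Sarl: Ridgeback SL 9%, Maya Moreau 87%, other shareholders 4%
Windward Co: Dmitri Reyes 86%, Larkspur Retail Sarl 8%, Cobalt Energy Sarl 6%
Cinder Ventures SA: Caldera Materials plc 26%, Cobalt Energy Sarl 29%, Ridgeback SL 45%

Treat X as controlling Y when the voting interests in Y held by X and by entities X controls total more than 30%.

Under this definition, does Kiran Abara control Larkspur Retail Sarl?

No

Kiran holds 90% of Ironvale, so Kiran controls Ironvale.
Kiran and Ironvale together hold 20% + 30% = 50% of Caldera, so Kiran controls Caldera.
Neither Kiran nor any entity Kiran controls holds any voting interest in Larkspur.
So Kiran does not control Larkspur.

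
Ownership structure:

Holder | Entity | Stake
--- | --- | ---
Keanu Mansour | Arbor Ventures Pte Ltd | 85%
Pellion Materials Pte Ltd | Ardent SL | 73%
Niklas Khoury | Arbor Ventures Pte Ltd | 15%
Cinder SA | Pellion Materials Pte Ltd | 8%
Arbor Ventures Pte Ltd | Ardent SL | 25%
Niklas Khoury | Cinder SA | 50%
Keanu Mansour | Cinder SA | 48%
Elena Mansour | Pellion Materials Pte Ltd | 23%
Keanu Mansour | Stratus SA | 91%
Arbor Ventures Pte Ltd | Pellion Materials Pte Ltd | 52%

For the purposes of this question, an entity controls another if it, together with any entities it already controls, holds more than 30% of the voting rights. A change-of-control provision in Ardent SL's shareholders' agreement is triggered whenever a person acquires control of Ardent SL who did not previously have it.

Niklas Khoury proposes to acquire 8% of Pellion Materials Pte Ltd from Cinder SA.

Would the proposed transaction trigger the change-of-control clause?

The purchase adds only to Niklas's holdings (Cinder's stake shrinks), so Niklas is the only person who could newly come to control Ardent.
Niklas holds 50% of Cinder, so Niklas controls Cinder.
Neither Niklas nor any entity Niklas controls holds any voting interest in Ardent.
So before the transaction, Niklas does not control Ardent.
After the purchase, Niklas holds 8% of Pellion directly, and Cinder's stake falls to 0%.
Niklas's side now holds 8% of Pellion, not > 30%, so Niklas still does not control Pellion.
After the transaction, neither Niklas nor any entity Niklas controls holds a voting interest in Ardent, so Niklas still does not control it.
No new person acquires control, so the clause is not triggered.

No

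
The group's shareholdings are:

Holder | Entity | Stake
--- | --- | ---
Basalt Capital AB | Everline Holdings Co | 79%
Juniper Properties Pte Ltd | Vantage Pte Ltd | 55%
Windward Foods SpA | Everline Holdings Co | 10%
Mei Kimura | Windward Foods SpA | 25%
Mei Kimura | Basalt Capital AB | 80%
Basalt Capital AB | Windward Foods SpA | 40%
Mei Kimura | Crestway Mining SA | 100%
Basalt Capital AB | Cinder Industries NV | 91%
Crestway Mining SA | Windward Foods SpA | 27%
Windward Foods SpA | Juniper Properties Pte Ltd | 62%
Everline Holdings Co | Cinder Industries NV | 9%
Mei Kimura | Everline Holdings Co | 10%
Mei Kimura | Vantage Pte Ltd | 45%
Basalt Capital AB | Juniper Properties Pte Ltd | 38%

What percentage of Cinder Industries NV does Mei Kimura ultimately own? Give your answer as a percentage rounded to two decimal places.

Mei reaches Cinder along 6 paths.
Via Basalt: 80% × 91% = 72.8%.
Via Basalt → Everline: 80% × 79% × 9% = 5.688%.
Via Everline: 10% × 9% = 0.9%.
Via Windward → Everline: 25% × 10% × 9% = 0.225%.
Via Basalt → Windward → Everline: 80% × 40% × 10% × 9% = 0.288%.
Via Crestway → Windward → Everline: 100% × 27% × 10% × 9% = 0.243%.
Total: 72.8% + 5.688% + 0.9% + 0.225% + 0.288% + 0.243% = 80.144%.
Rounded: 80.14%.

80.14%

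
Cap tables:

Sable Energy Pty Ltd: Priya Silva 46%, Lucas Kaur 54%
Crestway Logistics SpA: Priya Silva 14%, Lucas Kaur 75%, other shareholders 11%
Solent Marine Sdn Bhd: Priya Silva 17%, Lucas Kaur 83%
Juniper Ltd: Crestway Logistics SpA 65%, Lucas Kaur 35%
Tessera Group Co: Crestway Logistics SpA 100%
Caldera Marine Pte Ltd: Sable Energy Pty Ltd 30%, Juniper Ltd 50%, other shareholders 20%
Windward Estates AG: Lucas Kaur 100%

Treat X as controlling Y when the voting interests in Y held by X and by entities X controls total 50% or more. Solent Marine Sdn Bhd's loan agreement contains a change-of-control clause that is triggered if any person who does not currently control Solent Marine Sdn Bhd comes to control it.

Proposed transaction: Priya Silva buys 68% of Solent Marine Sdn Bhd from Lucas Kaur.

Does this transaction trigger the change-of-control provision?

The purchase adds only to Priya's holdings (Lucas's stake shrinks), so Priya is the only person who could newly come to control Solent.
Priya's largest direct stake is 46% in Sable, which does not meet the threshold, so Priya controls no company.
In Solent, Priya's side holds only 17%, not ≥ 50%.
So before the transaction, Priya does not control Solent.
After the purchase, Priya's direct stake in Solent rises to 17% + 68% = 85%, and Lucas's stake falls to 15%.
Priya holds 85% of Solent, so Priya controls Solent.
Priya did not control Solent before and does after, so the clause is triggered.

Yes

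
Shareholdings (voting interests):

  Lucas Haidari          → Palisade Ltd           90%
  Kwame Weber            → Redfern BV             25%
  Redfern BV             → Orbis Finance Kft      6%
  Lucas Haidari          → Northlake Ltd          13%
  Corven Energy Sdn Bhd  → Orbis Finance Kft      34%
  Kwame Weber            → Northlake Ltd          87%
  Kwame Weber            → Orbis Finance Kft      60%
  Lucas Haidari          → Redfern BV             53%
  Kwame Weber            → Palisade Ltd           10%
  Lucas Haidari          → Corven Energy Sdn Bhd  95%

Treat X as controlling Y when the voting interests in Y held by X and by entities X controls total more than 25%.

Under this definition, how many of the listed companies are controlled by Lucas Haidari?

Lucas holds 53% of Redfern, so Lucas controls Redfern.
Lucas holds 95% of Corven, so Lucas controls Corven.
Lucas holds 90% of Palisade, so Lucas controls Palisade.
Corven and Redfern together hold 34% + 6% = 40% of Orbis, so Lucas controls Orbis.
No other company's threshold is met.
Lucas controls 4 companies.

4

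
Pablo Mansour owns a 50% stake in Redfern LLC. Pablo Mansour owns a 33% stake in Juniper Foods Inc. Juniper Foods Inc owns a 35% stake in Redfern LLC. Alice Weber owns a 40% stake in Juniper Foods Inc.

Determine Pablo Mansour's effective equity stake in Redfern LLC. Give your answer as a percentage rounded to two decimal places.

61.55%

Pablo reaches Redfern along 2 paths.
Direct stake: 50% = 50%.
Via Juniper: 33% × 35% = 11.55%.
Total: 50% + 11.55% = 61.55%.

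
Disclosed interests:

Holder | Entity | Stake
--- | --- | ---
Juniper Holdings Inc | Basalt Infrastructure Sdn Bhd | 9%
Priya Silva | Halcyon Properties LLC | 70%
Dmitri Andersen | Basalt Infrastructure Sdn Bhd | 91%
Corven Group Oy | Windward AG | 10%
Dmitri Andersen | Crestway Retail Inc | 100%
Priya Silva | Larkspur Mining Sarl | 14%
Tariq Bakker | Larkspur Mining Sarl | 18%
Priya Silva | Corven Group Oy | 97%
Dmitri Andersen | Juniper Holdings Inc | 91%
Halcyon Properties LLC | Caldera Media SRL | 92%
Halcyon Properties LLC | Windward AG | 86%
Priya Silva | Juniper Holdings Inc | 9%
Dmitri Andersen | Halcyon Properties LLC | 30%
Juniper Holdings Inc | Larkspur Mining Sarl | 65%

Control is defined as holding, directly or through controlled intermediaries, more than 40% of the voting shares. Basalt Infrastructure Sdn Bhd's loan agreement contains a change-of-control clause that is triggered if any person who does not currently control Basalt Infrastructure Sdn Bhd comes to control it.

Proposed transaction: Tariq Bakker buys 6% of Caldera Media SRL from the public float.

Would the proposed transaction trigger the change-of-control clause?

No

The purchase changes only Tariq's holdings, so Tariq is the only person who could newly come to control Basalt.
Tariq's largest direct stake is 18% in Larkspur, which does not meet the threshold, so Tariq controls no company.
Neither Tariq nor any entity Tariq controls holds any voting interest in Basalt.
So before the transaction, Tariq does not control Basalt.
After the purchase, Tariq holds 6% of Caldera directly.
Tariq's side now holds 6% of Caldera, not > 40%, so Tariq still does not control Caldera.
After the transaction, neither Tariq nor any entity Tariq controls holds a voting interest in Basalt, so Tariq still does not control it.
No new person acquires control, so the clause is not triggered.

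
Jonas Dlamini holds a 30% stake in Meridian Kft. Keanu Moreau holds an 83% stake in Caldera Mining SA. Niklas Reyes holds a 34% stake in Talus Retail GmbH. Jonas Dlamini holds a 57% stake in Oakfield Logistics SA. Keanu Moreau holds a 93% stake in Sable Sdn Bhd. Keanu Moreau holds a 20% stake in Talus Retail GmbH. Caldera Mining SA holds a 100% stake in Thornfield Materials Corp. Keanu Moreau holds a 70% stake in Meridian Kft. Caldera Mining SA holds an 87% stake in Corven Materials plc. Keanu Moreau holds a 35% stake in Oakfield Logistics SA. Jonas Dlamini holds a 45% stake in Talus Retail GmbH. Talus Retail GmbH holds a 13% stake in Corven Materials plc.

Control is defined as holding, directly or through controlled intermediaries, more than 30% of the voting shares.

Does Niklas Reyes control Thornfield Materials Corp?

No

Niklas holds 34% of Talus, so Niklas controls Talus.
Neither Niklas nor any entity Niklas controls holds any voting interest in Thornfield.
So Niklas does not control Thornfield.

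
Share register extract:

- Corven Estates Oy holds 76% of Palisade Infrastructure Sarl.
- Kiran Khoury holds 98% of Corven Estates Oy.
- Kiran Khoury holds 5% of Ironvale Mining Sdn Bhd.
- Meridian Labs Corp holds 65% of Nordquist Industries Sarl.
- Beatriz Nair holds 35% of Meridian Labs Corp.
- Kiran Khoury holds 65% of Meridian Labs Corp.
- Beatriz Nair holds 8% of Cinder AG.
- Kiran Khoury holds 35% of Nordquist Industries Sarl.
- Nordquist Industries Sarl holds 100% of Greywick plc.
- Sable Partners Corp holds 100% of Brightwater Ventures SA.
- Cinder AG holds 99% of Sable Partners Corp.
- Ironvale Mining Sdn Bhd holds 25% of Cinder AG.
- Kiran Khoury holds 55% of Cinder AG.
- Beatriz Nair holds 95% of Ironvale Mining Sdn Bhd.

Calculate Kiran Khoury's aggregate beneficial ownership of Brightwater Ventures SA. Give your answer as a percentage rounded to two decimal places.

55.69%

Kiran reaches Brightwater along 2 paths.
Via Ironvale → Cinder → Sable: 5% × 25% × 99% × 100% = 1.2375%.
Via Cinder → Sable: 55% × 99% × 100% = 54.45%.
Total: 1.2375% + 54.45% = 55.6875%.
Rounded: 55.69%.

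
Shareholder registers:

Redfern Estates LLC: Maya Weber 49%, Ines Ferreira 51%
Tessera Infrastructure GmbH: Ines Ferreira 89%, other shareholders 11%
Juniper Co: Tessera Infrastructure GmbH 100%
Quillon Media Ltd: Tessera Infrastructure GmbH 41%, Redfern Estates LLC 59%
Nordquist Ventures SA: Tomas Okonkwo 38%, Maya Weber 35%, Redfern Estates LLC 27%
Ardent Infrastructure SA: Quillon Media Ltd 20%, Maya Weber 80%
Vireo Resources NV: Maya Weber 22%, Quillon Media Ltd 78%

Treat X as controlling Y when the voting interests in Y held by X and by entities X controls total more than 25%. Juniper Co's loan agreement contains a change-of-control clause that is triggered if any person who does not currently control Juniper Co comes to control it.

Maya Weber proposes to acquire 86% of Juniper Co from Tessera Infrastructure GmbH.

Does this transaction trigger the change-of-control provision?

Yes

The purchase adds only to Maya's holdings (Tessera's stake shrinks), so Maya is the only person who could newly come to control Juniper.
Maya holds 49% of Redfern, so Maya controls Redfern.
Redfern holds 59% of Quillon, so Maya controls Quillon.
Maya and Redfern together hold 35% + 27% = 62% of Nordquist, so Maya controls Nordquist.
Quillon and Maya together hold 20% + 80% = 100% of Ardent, so Maya controls Ardent.
Maya and Quillon together hold 22% + 78% = 100% of Vireo, so Maya controls Vireo.
Neither Maya nor any entity Maya controls holds any voting interest in Juniper.
So before the transaction, Maya does not control Juniper.
After the purchase, Maya holds 86% of Juniper directly, and Tessera's stake falls to 14%.
Maya holds 86% of Juniper, so Maya controls Juniper.
Maya did not control Juniper before and does after, so the clause is triggered.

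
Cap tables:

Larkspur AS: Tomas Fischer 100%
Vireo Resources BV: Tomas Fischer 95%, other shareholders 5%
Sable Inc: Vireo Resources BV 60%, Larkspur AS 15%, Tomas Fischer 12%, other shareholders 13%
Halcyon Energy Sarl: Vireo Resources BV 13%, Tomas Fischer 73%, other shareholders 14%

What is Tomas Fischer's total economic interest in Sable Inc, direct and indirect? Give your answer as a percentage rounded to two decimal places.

Tomas reaches Sable along 3 paths.
Via Vireo: 95% × 60% = 57%.
Via Larkspur: 100% × 15% = 15%.
Direct stake: 12% = 12%.
Total: 57% + 15% + 12% = 84%.
Rounded: 84.00%.

84.00%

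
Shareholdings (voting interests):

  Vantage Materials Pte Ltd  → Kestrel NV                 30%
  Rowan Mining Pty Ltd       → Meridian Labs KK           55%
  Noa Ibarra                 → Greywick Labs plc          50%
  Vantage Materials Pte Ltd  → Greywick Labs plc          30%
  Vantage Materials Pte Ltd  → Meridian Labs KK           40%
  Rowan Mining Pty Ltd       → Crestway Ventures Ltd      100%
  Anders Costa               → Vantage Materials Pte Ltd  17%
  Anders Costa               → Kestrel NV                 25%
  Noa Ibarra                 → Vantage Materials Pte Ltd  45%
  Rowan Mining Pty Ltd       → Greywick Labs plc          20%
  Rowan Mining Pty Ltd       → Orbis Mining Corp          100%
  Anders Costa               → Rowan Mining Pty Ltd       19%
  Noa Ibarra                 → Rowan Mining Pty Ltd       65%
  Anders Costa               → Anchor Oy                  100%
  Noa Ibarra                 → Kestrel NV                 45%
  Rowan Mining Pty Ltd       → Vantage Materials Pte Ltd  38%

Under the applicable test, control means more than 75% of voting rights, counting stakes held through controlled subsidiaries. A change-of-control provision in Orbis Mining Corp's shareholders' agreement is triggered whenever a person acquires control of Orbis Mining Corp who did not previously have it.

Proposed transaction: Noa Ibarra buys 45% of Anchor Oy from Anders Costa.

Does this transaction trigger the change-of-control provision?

No

The purchase adds only to Noa's holdings (Anders's stake shrinks), so Noa is the only person who could newly come to control Orbis.
Noa's largest direct stake is 65% in Rowan, which does not meet the threshold, so Noa controls no company.
Neither Noa nor any entity Noa controls holds any voting interest in Orbis.
So before the transaction, Noa does not control Orbis.
After the purchase, Noa holds 45% of Anchor directly, and Anders's stake falls to 55%.
Noa's side now holds 45% of Anchor, not > 75%, so Noa still does not control Anchor.
After the transaction, neither Noa nor any entity Noa controls holds a voting interest in Orbis, so Noa still does not control it.
No new person acquires control, so the clause is not triggered.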